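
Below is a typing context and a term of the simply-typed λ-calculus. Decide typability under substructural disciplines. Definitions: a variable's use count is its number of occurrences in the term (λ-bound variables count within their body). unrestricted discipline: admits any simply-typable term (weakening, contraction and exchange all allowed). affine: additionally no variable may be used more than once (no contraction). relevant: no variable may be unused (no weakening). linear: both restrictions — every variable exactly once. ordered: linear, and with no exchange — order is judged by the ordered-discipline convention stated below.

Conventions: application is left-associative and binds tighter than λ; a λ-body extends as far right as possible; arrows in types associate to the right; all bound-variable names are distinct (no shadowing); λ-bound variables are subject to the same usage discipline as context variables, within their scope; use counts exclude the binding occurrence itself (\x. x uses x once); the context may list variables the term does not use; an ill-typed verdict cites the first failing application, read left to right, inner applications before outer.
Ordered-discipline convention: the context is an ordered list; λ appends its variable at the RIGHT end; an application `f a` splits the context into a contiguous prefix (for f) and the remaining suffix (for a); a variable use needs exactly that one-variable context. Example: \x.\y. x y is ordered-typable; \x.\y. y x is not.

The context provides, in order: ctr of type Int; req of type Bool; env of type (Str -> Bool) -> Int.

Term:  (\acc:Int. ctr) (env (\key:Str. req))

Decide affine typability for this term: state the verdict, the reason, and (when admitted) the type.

yes — no duplicate uses among ctr, req, env, acc, key; term : Int
counts: ctr: 1×, req: 1×, env: 1×, acc [bound]: 0×, key [bound]: 0×
order of uses: ctr, env, req
typing: well-typed — term : Int
summary: ordered ✗, linear ✗, affine ✓, relevant ✗, unrestricted ✓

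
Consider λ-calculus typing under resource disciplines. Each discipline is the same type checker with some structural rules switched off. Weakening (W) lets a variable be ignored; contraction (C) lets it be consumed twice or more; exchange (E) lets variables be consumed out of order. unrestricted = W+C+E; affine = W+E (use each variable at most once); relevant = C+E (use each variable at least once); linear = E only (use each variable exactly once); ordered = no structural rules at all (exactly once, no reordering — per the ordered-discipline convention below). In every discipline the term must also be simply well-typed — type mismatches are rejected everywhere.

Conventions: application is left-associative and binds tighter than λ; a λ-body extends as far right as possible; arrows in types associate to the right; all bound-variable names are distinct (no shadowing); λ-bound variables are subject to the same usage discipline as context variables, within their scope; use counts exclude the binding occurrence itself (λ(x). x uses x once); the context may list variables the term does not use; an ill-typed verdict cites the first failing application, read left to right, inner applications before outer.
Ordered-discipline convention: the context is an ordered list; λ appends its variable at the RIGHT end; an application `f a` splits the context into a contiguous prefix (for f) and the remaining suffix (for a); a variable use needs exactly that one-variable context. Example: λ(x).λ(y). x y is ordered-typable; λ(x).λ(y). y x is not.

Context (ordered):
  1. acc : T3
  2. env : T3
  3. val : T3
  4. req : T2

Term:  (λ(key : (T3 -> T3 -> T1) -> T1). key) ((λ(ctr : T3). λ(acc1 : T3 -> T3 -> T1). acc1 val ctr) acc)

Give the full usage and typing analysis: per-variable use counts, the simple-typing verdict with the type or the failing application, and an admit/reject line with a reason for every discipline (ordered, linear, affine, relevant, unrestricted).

use counts: acc ×1; env ×0; val ×1; req ×0; key [bound] ×1; ctr [bound] ×1; acc1 [bound] ×1
use order (left to right): key, acc1, val, ctr, acc
typing: well-typed — term : (T3 -> T3 -> T1) -> T1
ordered: ✗ — env, req never used (weakening)
linear: ✗ — env, req never used (weakening)
affine: ✓ — none of acc, env, val, req, key, ctr, acc1 used more than once
relevant: ✗ — env, req never used (weakening)
unrestricted: ✓ — type-checks ((T3 -> T3 -> T1) -> T1) and nothing is barred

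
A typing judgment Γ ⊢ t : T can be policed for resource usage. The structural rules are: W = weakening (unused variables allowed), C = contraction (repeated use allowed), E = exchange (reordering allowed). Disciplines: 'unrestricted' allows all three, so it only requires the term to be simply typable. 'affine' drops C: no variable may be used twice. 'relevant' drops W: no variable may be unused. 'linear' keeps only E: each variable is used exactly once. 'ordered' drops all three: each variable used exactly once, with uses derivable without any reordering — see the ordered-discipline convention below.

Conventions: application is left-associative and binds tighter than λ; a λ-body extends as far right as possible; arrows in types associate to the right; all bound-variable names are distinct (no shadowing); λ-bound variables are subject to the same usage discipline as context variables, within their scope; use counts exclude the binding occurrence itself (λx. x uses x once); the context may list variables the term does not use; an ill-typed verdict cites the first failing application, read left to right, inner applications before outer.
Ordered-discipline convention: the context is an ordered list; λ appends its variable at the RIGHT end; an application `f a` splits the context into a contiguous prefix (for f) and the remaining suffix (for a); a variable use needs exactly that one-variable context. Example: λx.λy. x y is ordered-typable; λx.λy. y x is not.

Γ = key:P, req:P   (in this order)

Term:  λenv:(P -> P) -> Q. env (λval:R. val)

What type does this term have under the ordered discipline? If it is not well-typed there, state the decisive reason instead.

not well-typed under ordered — fails simple typing
use counts: key: 0×, req: 0×, env (λ-bound): 1×, val (λ-bound): 1×
use order (left to right): env, val
typing: ill-typed: an argument R -> R mismatches the expected P -> P
all disciplines: ordered ✗; linear ✗; affine ✗; relevant ✗; unrestricted ✗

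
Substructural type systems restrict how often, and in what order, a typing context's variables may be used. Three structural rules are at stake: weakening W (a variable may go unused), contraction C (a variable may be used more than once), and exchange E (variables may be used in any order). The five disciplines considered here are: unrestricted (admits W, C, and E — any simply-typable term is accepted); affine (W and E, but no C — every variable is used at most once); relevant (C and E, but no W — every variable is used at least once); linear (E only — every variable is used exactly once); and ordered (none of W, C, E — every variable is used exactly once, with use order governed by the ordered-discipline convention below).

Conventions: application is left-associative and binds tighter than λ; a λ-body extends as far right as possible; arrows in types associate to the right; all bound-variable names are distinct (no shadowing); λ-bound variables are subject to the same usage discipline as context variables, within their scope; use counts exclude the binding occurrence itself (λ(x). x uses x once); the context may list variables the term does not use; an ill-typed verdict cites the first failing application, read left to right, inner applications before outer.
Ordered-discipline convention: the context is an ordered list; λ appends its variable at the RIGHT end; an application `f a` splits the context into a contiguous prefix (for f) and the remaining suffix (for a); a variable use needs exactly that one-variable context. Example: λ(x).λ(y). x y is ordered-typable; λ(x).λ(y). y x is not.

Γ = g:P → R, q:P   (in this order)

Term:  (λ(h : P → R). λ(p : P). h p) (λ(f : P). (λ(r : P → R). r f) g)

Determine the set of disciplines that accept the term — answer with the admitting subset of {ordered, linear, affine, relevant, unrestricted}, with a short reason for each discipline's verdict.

admitted in: affine, unrestricted
counts: g ×1, q ×0, h [bound] ×1, p [bound] ×1, f [bound] ×1, r [bound] ×1
order of uses: h, p, r, f, g
typing: ✓ — P → R
ordered ✗ (q never used (weakening))
linear ✗ (q never used (weakening))
affine ✓ (none of g, q, h, p, f, r used more than once)
relevant ✗ (q never used (weakening))
unrestricted ✓ (typability at P → R is all that's needed)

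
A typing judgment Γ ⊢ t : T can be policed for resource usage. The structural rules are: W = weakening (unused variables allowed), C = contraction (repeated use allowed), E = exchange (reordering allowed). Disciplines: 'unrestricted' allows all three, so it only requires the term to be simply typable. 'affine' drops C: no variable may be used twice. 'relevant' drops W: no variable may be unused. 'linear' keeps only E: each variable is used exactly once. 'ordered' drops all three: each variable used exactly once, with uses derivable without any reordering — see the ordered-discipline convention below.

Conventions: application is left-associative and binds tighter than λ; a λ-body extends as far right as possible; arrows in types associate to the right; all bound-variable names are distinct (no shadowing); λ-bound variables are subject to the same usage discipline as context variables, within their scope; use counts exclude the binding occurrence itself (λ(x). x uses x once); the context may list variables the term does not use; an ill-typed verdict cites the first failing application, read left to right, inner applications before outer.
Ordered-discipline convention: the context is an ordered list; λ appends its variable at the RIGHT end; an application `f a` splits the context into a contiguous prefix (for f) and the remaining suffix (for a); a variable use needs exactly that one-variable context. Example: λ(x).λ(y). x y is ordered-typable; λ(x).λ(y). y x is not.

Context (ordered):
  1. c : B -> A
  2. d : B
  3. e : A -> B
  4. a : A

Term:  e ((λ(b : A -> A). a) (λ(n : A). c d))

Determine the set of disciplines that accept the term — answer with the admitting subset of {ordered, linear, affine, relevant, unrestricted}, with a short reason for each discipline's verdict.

admitted in: affine, unrestricted
usage: c=1, d=1, e=1, a=1, b (bound)=0, n (bound)=0
left-to-right use order: e, a, c, d
typing: well-typed — term : B
ordered ✗ (unused: b, n — weakening required)
linear ✗ (unused: b, n — weakening required)
affine ✓ (at most one use each (c, d, e, a, b, n))
relevant ✗ (unused: b, n — weakening required)
unrestricted ✓ (well-typed at B; no restrictions here)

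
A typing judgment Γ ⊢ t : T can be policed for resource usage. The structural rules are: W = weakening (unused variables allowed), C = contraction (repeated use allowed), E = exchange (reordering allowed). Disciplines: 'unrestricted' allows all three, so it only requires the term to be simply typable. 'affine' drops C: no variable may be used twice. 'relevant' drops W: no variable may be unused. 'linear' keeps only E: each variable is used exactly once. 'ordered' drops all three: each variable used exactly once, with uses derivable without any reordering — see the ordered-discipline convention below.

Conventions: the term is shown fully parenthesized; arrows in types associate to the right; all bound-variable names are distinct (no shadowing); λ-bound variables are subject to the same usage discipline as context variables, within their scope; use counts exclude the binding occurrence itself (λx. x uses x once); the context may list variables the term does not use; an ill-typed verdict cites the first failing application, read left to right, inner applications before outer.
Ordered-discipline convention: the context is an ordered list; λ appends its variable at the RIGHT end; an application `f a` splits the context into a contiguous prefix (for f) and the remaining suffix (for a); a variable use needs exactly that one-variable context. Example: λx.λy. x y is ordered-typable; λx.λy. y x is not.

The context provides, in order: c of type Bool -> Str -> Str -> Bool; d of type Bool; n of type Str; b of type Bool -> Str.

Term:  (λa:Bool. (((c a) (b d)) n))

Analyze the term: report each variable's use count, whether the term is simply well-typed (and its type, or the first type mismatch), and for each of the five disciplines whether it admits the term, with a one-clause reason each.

use counts: c: 1×, d: 1×, n: 1×, b: 1×, a (bound): 1×
uses in reading order: c, a, b, d, n
typing: ✓ — Bool -> Bool
ordered ✗ (use order c, a, b, d, n needs exchange)
linear ✓ (single use per variable (c, d, n, b, a))
affine ✓ (none of c, d, n, b, a used more than once)
relevant ✓ (every one of c, d, n, b, a appears)
unrestricted ✓ (typability at Bool -> Bool is all that's needed)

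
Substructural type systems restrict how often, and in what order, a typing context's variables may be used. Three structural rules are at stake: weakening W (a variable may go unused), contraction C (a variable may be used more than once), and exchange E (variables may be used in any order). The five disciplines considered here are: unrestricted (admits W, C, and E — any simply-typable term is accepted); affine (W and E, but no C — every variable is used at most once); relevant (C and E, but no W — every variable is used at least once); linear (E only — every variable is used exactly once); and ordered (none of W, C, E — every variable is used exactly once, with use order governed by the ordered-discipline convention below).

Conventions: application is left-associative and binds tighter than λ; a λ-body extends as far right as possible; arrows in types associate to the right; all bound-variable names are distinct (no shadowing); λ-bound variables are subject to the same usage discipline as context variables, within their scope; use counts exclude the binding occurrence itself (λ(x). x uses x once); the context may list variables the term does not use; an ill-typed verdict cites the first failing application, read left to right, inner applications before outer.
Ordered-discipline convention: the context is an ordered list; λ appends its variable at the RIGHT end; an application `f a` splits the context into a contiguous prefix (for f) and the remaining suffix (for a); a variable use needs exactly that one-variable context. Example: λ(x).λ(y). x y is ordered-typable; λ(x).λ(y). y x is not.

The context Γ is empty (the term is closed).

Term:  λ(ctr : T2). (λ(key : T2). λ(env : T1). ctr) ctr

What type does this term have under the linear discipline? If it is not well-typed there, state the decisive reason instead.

not well-typed under linear — repeated use of ctr ×2; key, env left unused
usage: ctr (λ-bound)=2, key (λ-bound)=0, env (λ-bound)=0
uses in reading order: ctr, ctr
typing: well-typed — term : T2 -> T1 -> T2
summary: ordered ✗, linear ✗, affine ✗, relevant ✗, unrestricted ✓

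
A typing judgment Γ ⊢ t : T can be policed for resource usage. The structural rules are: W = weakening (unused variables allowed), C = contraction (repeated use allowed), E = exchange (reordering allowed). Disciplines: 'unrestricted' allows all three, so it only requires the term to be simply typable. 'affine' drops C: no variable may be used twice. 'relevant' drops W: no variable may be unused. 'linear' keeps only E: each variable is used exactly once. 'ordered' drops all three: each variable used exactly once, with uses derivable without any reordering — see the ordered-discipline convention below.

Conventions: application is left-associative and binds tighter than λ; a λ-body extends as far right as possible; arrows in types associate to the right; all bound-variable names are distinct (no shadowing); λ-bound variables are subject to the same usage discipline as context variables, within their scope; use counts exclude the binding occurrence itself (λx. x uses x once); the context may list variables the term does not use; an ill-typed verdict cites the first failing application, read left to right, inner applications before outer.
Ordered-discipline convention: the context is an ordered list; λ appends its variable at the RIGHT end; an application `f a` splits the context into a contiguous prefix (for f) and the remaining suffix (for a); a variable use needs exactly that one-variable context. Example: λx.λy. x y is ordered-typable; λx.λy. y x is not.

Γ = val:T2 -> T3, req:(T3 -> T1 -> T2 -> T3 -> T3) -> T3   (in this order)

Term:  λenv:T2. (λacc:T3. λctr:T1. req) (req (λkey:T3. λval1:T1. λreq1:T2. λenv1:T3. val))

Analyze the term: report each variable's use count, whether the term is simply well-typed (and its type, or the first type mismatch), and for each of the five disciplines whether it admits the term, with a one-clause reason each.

usage: val: 1×; req: 2×; env (λ-bound): 0×; acc (λ-bound): 0×; ctr (λ-bound): 0×; key (λ-bound): 0×; val1 (λ-bound): 0×; req1 (λ-bound): 0×; env1 (λ-bound): 0×
order of uses: req, req, val
typing: ill-typed: argument of type T3 -> T1 -> T2 -> T3 -> T2 -> T3 where T3 -> T1 -> T2 -> T3 -> T3 is required
ordered: ✗ — the type mismatch rejects it
linear: ✗ — not simply typable
affine: ✗ — fails simple typing
relevant: ✗ — a type mismatch blocks all five
unrestricted: ✗ — the type mismatch rejects it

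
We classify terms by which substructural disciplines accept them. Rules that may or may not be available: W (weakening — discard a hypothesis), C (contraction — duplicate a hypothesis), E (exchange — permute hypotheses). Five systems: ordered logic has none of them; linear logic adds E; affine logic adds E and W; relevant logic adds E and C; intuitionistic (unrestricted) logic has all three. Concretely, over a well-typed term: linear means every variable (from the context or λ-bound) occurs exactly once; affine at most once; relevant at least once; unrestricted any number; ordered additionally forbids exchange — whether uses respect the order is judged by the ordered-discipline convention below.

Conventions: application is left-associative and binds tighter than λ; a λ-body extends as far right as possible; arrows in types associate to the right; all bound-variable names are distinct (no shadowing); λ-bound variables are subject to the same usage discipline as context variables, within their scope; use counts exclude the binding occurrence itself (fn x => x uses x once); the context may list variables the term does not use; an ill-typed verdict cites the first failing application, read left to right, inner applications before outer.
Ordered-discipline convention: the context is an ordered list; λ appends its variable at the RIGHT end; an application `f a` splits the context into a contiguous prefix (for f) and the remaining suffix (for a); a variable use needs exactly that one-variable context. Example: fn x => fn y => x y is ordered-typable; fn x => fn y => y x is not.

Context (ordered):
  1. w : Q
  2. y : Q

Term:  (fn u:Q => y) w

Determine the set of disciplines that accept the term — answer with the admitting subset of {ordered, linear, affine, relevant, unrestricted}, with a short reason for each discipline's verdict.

admitting disciplines: affine, unrestricted
use counts: w=1; y=1; u [bound]=0
order of uses: y, w
typing: well-typed at Q
ordered ✗ (unused: u — weakening required)
linear ✗ (unused: u — weakening required)
affine ✓ (at most one use each (w, y, u))
relevant ✗ (unused: u — weakening required)
unrestricted ✓ (simply typable at Q; W, C, E all held)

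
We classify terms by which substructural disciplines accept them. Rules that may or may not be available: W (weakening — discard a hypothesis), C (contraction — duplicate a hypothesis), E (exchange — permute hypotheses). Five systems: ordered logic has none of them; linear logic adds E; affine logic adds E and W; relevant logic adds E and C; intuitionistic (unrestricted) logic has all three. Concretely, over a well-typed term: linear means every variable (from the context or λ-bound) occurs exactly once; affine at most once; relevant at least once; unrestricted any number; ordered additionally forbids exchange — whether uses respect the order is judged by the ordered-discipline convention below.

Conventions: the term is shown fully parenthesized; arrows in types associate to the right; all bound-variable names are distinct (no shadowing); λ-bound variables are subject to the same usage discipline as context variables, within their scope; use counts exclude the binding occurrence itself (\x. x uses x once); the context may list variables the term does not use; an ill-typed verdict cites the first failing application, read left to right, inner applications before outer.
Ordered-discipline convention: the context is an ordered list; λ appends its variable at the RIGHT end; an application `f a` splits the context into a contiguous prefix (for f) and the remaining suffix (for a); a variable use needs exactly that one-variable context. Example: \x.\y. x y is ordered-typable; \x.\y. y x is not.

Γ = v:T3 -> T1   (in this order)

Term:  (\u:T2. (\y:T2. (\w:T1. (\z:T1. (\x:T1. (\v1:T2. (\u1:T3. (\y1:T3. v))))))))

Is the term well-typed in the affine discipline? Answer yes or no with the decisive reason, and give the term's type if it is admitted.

yes — no duplicate uses among v, u, y, w, z, x, v1, u1, y1; term : T2 -> T2 -> T1 -> T1 -> T1 -> T2 -> T3 -> T3 -> T3 -> T1
usage: v: 1; u (bound): 0; y (bound): 0; w (bound): 0; z (bound): 0; x (bound): 0; v1 (bound): 0; u1 (bound): 0; y1 (bound): 0
order of uses: v
typing: ✓ — T2 -> T2 -> T1 -> T1 -> T1 -> T2 -> T3 -> T3 -> T3 -> T1
across the five disciplines: ordered ✗; linear ✗; affine ✓; relevant ✗; unrestricted ✓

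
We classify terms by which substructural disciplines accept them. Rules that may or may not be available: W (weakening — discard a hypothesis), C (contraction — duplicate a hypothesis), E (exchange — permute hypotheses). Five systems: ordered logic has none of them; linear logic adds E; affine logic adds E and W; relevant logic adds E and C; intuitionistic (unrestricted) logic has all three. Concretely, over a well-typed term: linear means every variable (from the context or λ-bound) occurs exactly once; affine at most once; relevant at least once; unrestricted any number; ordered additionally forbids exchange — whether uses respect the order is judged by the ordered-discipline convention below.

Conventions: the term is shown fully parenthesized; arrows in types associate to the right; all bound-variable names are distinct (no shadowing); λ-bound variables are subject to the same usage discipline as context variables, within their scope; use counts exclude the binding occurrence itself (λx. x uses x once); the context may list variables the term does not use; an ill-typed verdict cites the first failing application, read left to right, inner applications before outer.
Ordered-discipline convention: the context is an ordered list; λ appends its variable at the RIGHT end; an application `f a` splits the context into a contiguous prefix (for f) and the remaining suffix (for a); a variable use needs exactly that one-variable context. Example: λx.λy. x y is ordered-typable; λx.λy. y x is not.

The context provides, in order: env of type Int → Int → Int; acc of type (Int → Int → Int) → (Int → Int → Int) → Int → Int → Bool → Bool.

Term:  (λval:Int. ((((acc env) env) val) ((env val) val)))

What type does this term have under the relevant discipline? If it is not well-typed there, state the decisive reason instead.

term : Int → Bool → Bool
counts: env: 3×, acc: 1×, val (bound): 3×
order of uses: acc, env, env, val, env, val, val
typing: well-typed at Int → Bool → Bool
all disciplines: ordered ✗ | linear ✗ | affine ✗ | relevant ✓ | unrestricted ✓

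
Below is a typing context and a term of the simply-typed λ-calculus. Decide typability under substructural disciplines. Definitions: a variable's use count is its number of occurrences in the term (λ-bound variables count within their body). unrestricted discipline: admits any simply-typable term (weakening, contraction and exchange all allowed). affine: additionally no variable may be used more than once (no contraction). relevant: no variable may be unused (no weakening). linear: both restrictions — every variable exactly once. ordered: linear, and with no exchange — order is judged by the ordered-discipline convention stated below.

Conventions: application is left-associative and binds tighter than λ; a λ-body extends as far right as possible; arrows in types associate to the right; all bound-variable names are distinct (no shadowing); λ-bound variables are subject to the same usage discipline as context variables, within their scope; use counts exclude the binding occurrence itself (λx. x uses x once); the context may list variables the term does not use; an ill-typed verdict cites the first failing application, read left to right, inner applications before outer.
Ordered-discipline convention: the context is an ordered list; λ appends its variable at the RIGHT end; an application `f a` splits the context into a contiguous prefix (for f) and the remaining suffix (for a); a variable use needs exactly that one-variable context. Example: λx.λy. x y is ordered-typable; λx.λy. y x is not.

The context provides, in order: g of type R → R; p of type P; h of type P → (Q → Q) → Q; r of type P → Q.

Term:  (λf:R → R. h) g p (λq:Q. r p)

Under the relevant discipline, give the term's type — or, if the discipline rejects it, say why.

not well-typed under relevant — f, q left unused
usage: g=1; p=2; h=1; r=1; f (λ-bound)=0; q (λ-bound)=0
order of uses: h, g, p, r, p
typing: ✓ — Q
across the five disciplines: ordered ✗, linear ✗, affine ✗, relevant ✗, unrestricted ✓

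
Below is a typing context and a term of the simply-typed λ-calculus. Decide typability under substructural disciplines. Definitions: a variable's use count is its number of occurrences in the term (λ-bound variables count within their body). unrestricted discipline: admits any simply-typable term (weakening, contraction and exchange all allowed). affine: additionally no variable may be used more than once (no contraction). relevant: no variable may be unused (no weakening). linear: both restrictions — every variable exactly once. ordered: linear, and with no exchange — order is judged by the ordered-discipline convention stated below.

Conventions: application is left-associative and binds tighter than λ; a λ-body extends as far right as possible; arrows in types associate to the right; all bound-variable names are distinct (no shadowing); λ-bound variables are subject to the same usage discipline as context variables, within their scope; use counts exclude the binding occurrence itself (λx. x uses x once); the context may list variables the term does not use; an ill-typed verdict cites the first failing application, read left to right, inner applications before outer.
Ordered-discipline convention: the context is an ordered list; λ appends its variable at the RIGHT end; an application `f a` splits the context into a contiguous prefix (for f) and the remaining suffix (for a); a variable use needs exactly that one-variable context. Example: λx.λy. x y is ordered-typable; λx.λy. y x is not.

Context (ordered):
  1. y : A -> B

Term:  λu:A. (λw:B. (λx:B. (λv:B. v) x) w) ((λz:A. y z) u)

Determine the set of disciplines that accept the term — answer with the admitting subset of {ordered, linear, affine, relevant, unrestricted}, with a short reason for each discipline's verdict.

admitted by: ordered, linear, affine, relevant, unrestricted
use counts: y: 1×; u [bound]: 1×; w [bound]: 1×; x [bound]: 1×; v [bound]: 1×; z [bound]: 1×
left-to-right use order: v, x, w, y, z, u
typing: well-typed — term : A -> B
ordered: ✓, y, u, w, x, v, z once each; derivable with no W/C/E
linear: ✓, single use per variable (y, u, w, x, v, z)
affine: ✓, none of y, u, w, x, v, z used more than once
relevant: ✓, at least one use each (y, u, w, x, v, z)
unrestricted: ✓, simply typable at A -> B; W, C, E all held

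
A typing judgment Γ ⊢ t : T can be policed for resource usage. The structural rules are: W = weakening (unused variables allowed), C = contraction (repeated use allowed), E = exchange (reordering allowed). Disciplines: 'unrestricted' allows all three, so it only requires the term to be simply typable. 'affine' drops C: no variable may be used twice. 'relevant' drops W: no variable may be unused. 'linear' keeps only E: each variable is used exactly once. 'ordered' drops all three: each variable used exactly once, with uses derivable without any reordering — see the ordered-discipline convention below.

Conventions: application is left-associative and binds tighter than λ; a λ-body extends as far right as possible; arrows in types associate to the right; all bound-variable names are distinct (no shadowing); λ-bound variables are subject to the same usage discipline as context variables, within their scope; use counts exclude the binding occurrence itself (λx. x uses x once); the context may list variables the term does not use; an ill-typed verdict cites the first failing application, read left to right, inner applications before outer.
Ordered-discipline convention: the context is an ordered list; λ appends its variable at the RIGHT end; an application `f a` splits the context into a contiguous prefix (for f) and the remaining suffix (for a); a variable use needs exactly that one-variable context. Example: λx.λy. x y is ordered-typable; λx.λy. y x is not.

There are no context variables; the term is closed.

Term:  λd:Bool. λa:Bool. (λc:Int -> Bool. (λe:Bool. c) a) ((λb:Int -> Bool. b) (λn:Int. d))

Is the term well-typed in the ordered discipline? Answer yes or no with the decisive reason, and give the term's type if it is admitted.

no — e, n left unused
usage: d (λ-bound)=1, a (λ-bound)=1, c (λ-bound)=1, e (λ-bound)=0, b (λ-bound)=1, n (λ-bound)=0
use order (left to right): c, a, b, d
typing: ✓ — Bool -> Bool -> Int -> Bool
per-discipline verdicts: ordered ✗; linear ✗; affine ✓; relevant ✗; unrestricted ✓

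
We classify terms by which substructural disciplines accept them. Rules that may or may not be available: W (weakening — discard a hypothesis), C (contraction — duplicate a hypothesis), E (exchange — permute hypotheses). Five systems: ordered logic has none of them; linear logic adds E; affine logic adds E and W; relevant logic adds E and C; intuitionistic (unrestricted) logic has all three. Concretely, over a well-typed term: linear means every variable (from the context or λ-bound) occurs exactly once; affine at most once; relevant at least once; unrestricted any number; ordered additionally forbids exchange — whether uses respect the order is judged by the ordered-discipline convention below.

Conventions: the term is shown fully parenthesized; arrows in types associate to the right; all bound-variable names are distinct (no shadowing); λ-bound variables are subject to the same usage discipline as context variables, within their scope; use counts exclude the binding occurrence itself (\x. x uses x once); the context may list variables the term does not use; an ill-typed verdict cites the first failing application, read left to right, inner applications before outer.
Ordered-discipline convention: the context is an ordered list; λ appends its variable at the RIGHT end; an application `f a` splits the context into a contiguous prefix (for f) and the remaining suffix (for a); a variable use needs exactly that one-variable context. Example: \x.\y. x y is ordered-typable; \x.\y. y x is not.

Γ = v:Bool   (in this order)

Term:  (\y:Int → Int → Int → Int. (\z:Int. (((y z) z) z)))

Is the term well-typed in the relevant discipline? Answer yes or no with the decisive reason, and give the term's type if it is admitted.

no — v left unused
use counts: v: 0; y (λ-bound): 1; z (λ-bound): 3
use order (left to right): y, z, z, z
typing: ✓ — (Int → Int → Int → Int) → Int → Int
across the five disciplines: ordered ✗ | linear ✗ | affine ✗ | relevant ✗ | unrestricted ✓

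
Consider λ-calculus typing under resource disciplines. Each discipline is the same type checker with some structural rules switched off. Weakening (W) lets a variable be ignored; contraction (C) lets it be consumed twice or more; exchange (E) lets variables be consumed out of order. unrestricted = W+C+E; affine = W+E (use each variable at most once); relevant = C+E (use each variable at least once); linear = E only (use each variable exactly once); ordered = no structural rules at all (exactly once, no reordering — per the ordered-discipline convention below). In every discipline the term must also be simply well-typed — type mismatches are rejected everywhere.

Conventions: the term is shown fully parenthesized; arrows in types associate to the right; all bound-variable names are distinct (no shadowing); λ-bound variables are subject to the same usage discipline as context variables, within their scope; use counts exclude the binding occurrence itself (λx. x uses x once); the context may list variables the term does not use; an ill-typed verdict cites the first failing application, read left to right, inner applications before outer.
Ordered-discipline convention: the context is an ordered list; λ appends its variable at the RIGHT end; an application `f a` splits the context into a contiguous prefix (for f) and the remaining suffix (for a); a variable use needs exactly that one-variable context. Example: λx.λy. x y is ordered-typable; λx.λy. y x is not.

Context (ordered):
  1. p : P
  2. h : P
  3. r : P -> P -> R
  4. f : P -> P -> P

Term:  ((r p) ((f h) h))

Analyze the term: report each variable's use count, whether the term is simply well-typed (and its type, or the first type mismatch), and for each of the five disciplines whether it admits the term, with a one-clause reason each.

use counts: p: 1, h: 2, r: 1, f: 1
left-to-right use order: r, p, f, h, h
typing: well-typed — term : R
ordered: ✗ — needs contraction — h ×2
linear: ✗ — needs contraction — h ×2
affine: ✗ — needs contraction — h ×2
relevant: ✓ — none of p, h, r, f goes unused
unrestricted: ✓ — typability at R is all that's needed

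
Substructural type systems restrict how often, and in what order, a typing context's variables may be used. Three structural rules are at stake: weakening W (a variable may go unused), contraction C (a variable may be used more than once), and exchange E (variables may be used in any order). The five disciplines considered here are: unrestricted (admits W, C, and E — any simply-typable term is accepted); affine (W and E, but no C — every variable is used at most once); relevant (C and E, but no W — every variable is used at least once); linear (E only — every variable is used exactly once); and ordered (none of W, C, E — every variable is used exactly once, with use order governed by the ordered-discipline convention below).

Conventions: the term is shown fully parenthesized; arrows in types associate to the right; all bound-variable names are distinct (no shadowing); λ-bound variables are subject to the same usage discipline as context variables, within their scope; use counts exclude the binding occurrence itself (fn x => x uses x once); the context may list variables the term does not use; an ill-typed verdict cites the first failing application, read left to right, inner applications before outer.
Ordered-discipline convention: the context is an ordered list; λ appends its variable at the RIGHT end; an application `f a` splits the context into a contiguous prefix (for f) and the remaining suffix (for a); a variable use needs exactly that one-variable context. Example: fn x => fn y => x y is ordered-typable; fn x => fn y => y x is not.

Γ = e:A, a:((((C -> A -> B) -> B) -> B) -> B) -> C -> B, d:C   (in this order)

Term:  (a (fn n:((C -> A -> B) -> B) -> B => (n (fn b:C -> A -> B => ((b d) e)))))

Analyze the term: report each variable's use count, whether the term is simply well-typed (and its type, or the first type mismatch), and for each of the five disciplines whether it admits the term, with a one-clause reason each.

counts: e: 1; a: 1; d: 1; n (bound): 1; b (bound): 1
uses in reading order: a, n, b, d, e
typing: well-typed at C -> B
ordered: ✗ — use order a, n, b, d, e needs exchange
linear: ✓ — single use per variable (e, a, d, n, b)
affine: ✓ — no duplicate uses among e, a, d, n, b
relevant: ✓ — at least one use each (e, a, d, n, b)
unrestricted: ✓ — well-typed at C -> B; no restrictions here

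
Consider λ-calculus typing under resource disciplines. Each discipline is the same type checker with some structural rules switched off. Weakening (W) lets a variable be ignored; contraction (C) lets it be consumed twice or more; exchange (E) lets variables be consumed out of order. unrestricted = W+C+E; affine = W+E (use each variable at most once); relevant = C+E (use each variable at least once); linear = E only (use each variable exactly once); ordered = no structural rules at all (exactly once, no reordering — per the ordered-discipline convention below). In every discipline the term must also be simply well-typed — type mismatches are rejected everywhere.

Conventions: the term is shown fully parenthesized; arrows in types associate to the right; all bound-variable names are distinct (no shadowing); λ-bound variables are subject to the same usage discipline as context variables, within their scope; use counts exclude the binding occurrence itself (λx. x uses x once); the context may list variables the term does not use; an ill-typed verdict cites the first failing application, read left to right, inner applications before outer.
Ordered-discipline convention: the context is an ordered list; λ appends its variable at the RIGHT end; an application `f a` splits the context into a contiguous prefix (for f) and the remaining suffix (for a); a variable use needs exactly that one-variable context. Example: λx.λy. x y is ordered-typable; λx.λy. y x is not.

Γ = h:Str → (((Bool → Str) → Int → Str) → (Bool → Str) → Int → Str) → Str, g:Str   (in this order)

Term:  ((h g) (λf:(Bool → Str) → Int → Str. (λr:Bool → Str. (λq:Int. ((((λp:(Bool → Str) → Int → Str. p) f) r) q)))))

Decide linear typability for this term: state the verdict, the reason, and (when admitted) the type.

yes — each of h, g, f, r, q, p used exactly once; term : Str
counts: h: 1, g: 1, f (bound): 1, r (bound): 1, q (bound): 1, p (bound): 1
order of uses: h, g, p, f, r, q
typing: well-typed — term : Str
all disciplines: ordered ✓; linear ✓; affine ✓; relevant ✓; unrestricted ✓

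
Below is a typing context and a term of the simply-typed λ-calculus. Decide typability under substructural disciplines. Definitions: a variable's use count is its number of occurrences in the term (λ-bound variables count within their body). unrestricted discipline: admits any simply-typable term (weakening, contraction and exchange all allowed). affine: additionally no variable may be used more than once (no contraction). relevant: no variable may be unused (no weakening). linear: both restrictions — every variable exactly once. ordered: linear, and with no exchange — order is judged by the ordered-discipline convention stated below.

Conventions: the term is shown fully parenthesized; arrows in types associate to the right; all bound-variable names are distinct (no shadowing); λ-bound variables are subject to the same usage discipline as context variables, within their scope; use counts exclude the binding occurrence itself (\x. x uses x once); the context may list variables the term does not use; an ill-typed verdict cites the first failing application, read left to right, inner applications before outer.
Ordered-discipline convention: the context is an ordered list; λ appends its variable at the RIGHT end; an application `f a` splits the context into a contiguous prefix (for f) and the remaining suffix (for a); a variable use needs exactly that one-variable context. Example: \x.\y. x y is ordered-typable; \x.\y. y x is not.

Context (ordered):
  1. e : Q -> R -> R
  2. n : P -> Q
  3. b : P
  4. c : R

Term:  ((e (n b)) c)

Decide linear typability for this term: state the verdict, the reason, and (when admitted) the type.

yes — e, n, b, c: one use apiece; term : R
use counts: e: 1×, n: 1×, b: 1×, c: 1×
order of uses: e, n, b, c
typing: the term checks, with type R
across the five disciplines: ordered ✓ | linear ✓ | affine ✓ | relevant ✓ | unrestricted ✓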